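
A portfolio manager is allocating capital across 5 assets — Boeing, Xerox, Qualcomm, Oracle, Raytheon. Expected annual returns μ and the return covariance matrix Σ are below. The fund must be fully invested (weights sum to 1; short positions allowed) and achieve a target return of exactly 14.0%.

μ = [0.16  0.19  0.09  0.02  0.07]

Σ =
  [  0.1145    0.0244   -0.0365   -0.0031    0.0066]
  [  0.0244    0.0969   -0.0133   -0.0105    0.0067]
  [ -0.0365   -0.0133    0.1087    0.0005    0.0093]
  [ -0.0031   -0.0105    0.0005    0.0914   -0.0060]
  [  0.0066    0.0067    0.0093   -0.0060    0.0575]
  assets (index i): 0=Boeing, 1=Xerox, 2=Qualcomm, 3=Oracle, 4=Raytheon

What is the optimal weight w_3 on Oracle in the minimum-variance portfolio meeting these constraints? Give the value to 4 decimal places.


0.0422

x=Σ⁻¹μ = [1.4608  1.8064  1.4813  0.5106  0.6529]
y=Σ⁻¹𝟙 = [10.1378  9.9296  12.5226  13.3045  14.4335]
a=μᵀx=0.766192  b=𝟙ᵀx=5.912147  c=𝟙ᵀy=60.328031  D=ac−b²=11.269350
λ₁=(c·0.140−b)/D = (60.328031·0.140−5.912147)/11.269350 = 0.224838
λ₂=(a−b·0.140)/D = (0.766192−5.912147·0.140)/11.269350 = -0.005458
w* = 0.224838·x + -0.005458·y:
  w_0 = 0.224838·1.4608 + -0.005458·10.1378 = 0.2731  (Boeing)
  w_1 = 0.224838·1.8064 + -0.005458·9.9296 = 0.3520  (Xerox)
  w_2 = 0.224838·1.4813 + -0.005458·12.5226 = 0.2647  (Qualcomm)
  w_3 = 0.224838·0.5106 + -0.005458·13.3045 = 0.0422  (Oracle)
  w_4 = 0.224838·0.6529 + -0.005458·14.4335 = 0.0680  (Raytheon)
Σw_i=1.0000  μᵀw=0.1400
σ²=wᵀΣw=λ₁·μ_p+λ₂ = 0.224838·0.140 + -0.005458 = 0.026019 ≈ 0.0260


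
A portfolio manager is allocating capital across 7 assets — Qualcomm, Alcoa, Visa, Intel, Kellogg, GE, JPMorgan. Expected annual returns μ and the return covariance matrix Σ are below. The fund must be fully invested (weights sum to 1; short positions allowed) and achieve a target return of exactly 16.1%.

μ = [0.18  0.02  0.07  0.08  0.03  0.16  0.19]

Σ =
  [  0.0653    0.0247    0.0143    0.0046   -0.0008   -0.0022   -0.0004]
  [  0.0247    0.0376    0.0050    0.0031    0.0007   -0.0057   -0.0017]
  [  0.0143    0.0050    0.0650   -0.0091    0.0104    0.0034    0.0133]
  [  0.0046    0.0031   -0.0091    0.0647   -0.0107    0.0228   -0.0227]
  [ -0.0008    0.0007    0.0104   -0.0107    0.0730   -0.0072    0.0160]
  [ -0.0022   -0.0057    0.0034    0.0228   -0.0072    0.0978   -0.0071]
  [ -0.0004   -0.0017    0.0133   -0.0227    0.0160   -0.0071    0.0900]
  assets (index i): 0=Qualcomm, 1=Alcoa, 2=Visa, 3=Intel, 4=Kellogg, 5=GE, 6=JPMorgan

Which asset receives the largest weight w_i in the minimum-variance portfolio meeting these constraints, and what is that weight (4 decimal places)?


Qualcomm (0.3360)

p=Σ⁻¹μ = [3.2360  -1.3876  0.0413  1.4905  0.2619  1.4826  2.5395]
q=Σ⁻¹𝟙 = [3.5311  22.9985  10.3085  19.2744  12.8149  8.7025  13.3076]
a=μᵀp=1.404458  b=𝟙ᵀp=7.664419  c=𝟙ᵀq=90.937641  D=ac−b²=68.974773
λ₁=(c·0.161−b)/D = (90.937641·0.161−7.664419)/68.974773 = 0.101146
λ₂=(a−b·0.161)/D = (1.404458−7.664419·0.161)/68.974773 = 0.002472
w* = 0.101146·p + 0.002472·q:
  w_0 = 0.101146·3.2360 + 0.002472·3.5311 = 0.3360  (Qualcomm)
  w_1 = 0.101146·-1.3876 + 0.002472·22.9985 = -0.0835  (Alcoa)
  w_2 = 0.101146·0.0413 + 0.002472·10.3085 = 0.0297  (Visa)
  w_3 = 0.101146·1.4905 + 0.002472·19.2744 = 0.1984  (Intel)
  w_4 = 0.101146·0.2619 + 0.002472·12.8149 = 0.0582  (Kellogg)
  w_5 = 0.101146·1.4826 + 0.002472·8.7025 = 0.1715  (GE)
  w_6 = 0.101146·2.5395 + 0.002472·13.3076 = 0.2898  (JPMorgan)
Σw_i=1.0000  μᵀw=0.1610
σ²=wᵀΣw=λ₁·μ_p+λ₂ = 0.101146·0.161 + 0.002472 = 0.018756 ≈ 0.0188


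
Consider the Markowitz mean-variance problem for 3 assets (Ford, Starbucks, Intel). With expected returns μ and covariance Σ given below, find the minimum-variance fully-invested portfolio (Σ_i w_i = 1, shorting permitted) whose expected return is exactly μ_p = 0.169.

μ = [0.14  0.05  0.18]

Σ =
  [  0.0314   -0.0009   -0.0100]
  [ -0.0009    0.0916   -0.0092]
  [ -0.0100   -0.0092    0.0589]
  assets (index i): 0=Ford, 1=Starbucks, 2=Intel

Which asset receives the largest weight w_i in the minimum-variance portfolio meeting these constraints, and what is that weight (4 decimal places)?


g=Σ⁻¹μ = [5.8273  1.0255  4.2056]
h=Σ⁻¹𝟙 = [40.5382  13.9303  26.0364]
a=μᵀg=1.624106  b=𝟙ᵀg=11.058416  c=𝟙ᵀh=80.504942  D=ac−b²=8.459995
λ₁=(c·0.169−b)/D = (80.504942·0.169−11.058416)/8.459995 = 0.301054
λ₂=(a−b·0.169)/D = (1.624106−11.058416·0.169)/8.459995 = -0.028932
w* = 0.301054·g + -0.028932·h:
  w_0 = 0.301054·5.8273 + -0.028932·40.5382 = 0.5815  (Ford)
  w_1 = 0.301054·1.0255 + -0.028932·13.9303 = -0.0943  (Starbucks)
  w_2 = 0.301054·4.2056 + -0.028932·26.0364 = 0.5128  (Intel)
Σw_i=1.0000  μᵀw=0.1690
σ²=wᵀΣw=λ₁·μ_p+λ₂ = 0.301054·0.169 + -0.028932 = 0.021946 ≈ 0.0219

Ford (0.5815)


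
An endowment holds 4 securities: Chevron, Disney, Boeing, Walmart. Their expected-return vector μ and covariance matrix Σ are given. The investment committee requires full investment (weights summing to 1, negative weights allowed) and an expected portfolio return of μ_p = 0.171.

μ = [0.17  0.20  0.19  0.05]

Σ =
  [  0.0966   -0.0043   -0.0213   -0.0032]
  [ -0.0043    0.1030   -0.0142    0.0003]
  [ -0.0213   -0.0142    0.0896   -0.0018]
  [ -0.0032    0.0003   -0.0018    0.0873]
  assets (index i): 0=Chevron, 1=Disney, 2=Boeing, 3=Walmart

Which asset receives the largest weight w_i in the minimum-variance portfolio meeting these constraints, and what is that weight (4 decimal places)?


Boeing (0.3386)

g=Σ⁻¹μ = [2.5873  2.4810  3.1433  0.7239]
h=Σ⁻¹𝟙 = [15.0700  12.6450  16.9946  12.3141]
a=μᵀg=1.569480  b=𝟙ᵀg=8.935568  c=𝟙ᵀh=57.023647  D=ac−b²=9.653107
λ₁=(c·0.171−b)/D = (57.023647·0.171−8.935568)/9.653107 = 0.084478
λ₂=(a−b·0.171)/D = (1.569480−8.935568·0.171)/9.653107 = 0.004299
w* = 0.084478·g + 0.004299·h:
  w_0 = 0.084478·2.5873 + 0.004299·15.0700 = 0.2834  (Chevron)
  w_1 = 0.084478·2.4810 + 0.004299·12.6450 = 0.2640  (Disney)
  w_2 = 0.084478·3.1433 + 0.004299·16.9946 = 0.3386  (Boeing)
  w_3 = 0.084478·0.7239 + 0.004299·12.3141 = 0.1141  (Walmart)
Σw_i=1.0000  μᵀw=0.1710
σ²=wᵀΣw=λ₁·μ_p+λ₂ = 0.084478·0.171 + 0.004299 = 0.018745 ≈ 0.0187


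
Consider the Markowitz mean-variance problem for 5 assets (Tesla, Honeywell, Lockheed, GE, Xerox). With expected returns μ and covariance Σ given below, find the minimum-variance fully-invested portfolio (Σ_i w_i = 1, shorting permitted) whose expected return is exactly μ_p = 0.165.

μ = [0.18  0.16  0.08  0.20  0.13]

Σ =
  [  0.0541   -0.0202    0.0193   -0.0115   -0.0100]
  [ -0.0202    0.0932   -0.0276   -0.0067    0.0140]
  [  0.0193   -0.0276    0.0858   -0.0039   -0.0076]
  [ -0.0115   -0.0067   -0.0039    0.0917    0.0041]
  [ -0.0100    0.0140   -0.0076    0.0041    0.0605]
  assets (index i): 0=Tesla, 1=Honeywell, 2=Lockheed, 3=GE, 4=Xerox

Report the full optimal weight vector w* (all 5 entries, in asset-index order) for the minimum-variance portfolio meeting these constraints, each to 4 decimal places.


0.3559  0.2096  0.0731  0.2081  0.1532

u=Σ⁻¹μ = [5.1171  3.0286  1.0889  2.9907  2.2278]
v=Σ⁻¹𝟙 = [27.1953  19.2878  13.9780  15.5475  17.2630]
a=μᵀu=2.380529  b=𝟙ᵀu=14.453138  c=𝟙ᵀv=93.271599  D=ac−b²=13.142524
λ₁=(c·0.165−b)/D = (93.271599·0.165−14.453138)/13.142524 = 0.071271
λ₂=(a−b·0.165)/D = (2.380529−14.453138·0.165)/13.142524 = -0.000323
w* = 0.071271·u + -0.000323·v:
  w_0 = 0.071271·5.1171 + -0.000323·27.1953 = 0.3559  (Tesla)
  w_1 = 0.071271·3.0286 + -0.000323·19.2878 = 0.2096  (Honeywell)
  w_2 = 0.071271·1.0889 + -0.000323·13.9780 = 0.0731  (Lockheed)
  w_3 = 0.071271·2.9907 + -0.000323·15.5475 = 0.2081  (GE)
  w_4 = 0.071271·2.2278 + -0.000323·17.2630 = 0.1532  (Xerox)
Σw_i=1.0000  μᵀw=0.1650
σ²=wᵀΣw=λ₁·μ_p+λ₂ = 0.071271·0.165 + -0.000323 = 0.011437 ≈ 0.0114


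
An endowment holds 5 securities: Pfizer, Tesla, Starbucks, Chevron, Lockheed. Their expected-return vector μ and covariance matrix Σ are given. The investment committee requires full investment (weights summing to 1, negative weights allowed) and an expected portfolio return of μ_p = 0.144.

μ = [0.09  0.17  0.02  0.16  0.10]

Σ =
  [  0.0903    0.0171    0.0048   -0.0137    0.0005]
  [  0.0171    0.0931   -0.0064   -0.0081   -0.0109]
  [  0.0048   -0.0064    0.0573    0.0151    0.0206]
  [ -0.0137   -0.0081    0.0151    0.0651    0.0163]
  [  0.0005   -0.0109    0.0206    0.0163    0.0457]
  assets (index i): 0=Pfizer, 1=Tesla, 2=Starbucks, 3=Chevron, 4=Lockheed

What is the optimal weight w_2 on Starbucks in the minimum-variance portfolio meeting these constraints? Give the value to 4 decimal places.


-0.0738

u=Σ⁻¹μ = [1.0457  2.0487  -0.9808  2.6158  2.1745]
v=Σ⁻¹𝟙 = [10.1163  12.5077  8.7697  12.9612  16.1784]
a=μᵀu=1.058742  b=𝟙ᵀu=6.903809  c=𝟙ᵀv=60.533311  D=ac−b²=16.426584
λ₁=(c·0.144−b)/D = (60.533311·0.144−6.903809)/16.426584 = 0.110369
λ₂=(a−b·0.144)/D = (1.058742−6.903809·0.144)/16.426584 = 0.003932
w* = 0.110369·u + 0.003932·v:
  w_0 = 0.110369·1.0457 + 0.003932·10.1163 = 0.1552  (Pfizer)
  w_1 = 0.110369·2.0487 + 0.003932·12.5077 = 0.2753  (Tesla)
  w_2 = 0.110369·-0.9808 + 0.003932·8.7697 = -0.0738  (Starbucks)
  w_3 = 0.110369·2.6158 + 0.003932·12.9612 = 0.3397  (Chevron)
  w_4 = 0.110369·2.1745 + 0.003932·16.1784 = 0.3036  (Lockheed)
Σw_i=1.0000  μᵀw=0.1440
σ²=wᵀΣw=λ₁·μ_p+λ₂ = 0.110369·0.144 + 0.003932 = 0.019825 ≈ 0.0198


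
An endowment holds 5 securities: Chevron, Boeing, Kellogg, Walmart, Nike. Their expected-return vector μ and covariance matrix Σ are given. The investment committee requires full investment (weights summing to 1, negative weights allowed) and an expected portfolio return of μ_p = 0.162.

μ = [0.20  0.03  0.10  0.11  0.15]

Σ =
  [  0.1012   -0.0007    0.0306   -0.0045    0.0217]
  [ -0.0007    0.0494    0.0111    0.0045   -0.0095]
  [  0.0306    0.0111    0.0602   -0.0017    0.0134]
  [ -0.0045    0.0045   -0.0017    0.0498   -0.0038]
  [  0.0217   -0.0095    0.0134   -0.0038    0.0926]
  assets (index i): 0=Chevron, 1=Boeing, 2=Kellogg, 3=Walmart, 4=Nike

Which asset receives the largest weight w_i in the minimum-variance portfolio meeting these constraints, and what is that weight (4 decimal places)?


p=Σ⁻¹μ = [1.6567  0.5523  0.4926  2.4259  1.3166]
q=Σ⁻¹𝟙 = [6.0805  18.7652  8.1923  20.0483  10.9366]
a=μᵀp=0.861508  b=𝟙ᵀp=6.444084  c=𝟙ᵀq=64.022887  D=ac−b²=13.629989
λ₁=(c·0.162−b)/D = (64.022887·0.162−6.444084)/13.629989 = 0.288160
λ₂=(a−b·0.162)/D = (0.861508−6.444084·0.162)/13.629989 = -0.013385
w* = 0.288160·p + -0.013385·q:
  w_0 = 0.288160·1.6567 + -0.013385·6.0805 = 0.3960  (Chevron)
  w_1 = 0.288160·0.5523 + -0.013385·18.7652 = -0.0920  (Boeing)
  w_2 = 0.288160·0.4926 + -0.013385·8.1923 = 0.0323  (Kellogg)
  w_3 = 0.288160·2.4259 + -0.013385·20.0483 = 0.4307  (Walmart)
  w_4 = 0.288160·1.3166 + -0.013385·10.9366 = 0.2330  (Nike)
Σw_i=1.0000  μᵀw=0.1620
σ²=wᵀΣw=λ₁·μ_p+λ₂ = 0.288160·0.162 + -0.013385 = 0.033297 ≈ 0.0333

Walmart (0.4307)


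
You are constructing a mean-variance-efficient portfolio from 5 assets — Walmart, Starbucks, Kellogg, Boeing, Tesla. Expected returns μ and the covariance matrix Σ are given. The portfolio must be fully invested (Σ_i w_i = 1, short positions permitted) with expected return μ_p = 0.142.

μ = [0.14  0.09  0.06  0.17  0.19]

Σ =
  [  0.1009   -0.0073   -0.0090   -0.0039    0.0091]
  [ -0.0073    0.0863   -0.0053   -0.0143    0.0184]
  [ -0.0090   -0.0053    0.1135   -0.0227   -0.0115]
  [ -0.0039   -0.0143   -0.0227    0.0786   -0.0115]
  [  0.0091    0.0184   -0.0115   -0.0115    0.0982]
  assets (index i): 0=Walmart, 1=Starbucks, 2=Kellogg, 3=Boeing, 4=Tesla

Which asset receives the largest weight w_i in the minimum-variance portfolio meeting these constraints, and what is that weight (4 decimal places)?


x=Σ⁻¹μ = [1.5633  1.3631  1.5794  3.2519  2.1003]
y=Σ⁻¹𝟙 = [12.3214  15.0191  16.0267  22.2622  10.7113]
a=μᵀx=1.388186  b=𝟙ᵀx=9.858037  c=𝟙ᵀy=76.340686  D=ac−b²=8.794216
λ₁=(c·0.142−b)/D = (76.340686·0.142−9.858037)/8.794216 = 0.111703
λ₂=(a−b·0.142)/D = (1.388186−9.858037·0.142)/8.794216 = -0.001325
w* = 0.111703·x + -0.001325·y:
  w_0 = 0.111703·1.5633 + -0.001325·12.3214 = 0.1583  (Walmart)
  w_1 = 0.111703·1.3631 + -0.001325·15.0191 = 0.1324  (Starbucks)
  w_2 = 0.111703·1.5794 + -0.001325·16.0267 = 0.1552  (Kellogg)
  w_3 = 0.111703·3.2519 + -0.001325·22.2622 = 0.3337  (Boeing)
  w_4 = 0.111703·2.1003 + -0.001325·10.7113 = 0.2204  (Tesla)
Σw_i=1.0000  μᵀw=0.1420
σ²=wᵀΣw=λ₁·μ_p+λ₂ = 0.111703·0.142 + -0.001325 = 0.014537 ≈ 0.0145

Boeing (0.3337)


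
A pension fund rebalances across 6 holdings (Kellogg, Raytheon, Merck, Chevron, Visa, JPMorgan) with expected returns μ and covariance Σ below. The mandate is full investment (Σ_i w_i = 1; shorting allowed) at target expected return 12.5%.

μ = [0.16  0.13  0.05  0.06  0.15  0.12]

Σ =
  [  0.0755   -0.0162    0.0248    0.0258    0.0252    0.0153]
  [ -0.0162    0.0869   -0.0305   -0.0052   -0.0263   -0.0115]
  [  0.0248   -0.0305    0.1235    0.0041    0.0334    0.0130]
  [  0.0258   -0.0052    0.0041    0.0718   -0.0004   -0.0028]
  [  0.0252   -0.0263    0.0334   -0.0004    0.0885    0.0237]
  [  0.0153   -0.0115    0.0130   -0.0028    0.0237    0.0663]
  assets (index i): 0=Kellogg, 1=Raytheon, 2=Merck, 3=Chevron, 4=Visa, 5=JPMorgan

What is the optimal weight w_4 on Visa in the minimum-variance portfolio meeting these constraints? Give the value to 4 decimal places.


0.1826

u=Σ⁻¹μ = [1.6731  2.5257  0.1130  0.4702  1.5820  1.2941]
v=Σ⁻¹𝟙 = [4.3971  20.6031  7.8120  13.9633  9.7457  13.2161]
a=μᵀu=1.022494  b=𝟙ᵀu=7.658120  c=𝟙ᵀv=69.737253  D=ac−b²=12.659088
λ₁=(c·0.125−b)/D = (69.737253·0.125−7.658120)/12.659088 = 0.083658
λ₂=(a−b·0.125)/D = (1.022494−7.658120·0.125)/12.659088 = 0.005153
w* = 0.083658·u + 0.005153·v:
  w_0 = 0.083658·1.6731 + 0.005153·4.3971 = 0.1626  (Kellogg)
  w_1 = 0.083658·2.5257 + 0.005153·20.6031 = 0.3175  (Raytheon)
  w_2 = 0.083658·0.1130 + 0.005153·7.8120 = 0.0497  (Merck)
  w_3 = 0.083658·0.4702 + 0.005153·13.9633 = 0.1113  (Chevron)
  w_4 = 0.083658·1.5820 + 0.005153·9.7457 = 0.1826  (Visa)
  w_5 = 0.083658·1.2941 + 0.005153·13.2161 = 0.1764  (JPMorgan)
Σw_i=1.0000  μᵀw=0.1250
σ²=wᵀΣw=λ₁·μ_p+λ₂ = 0.083658·0.125 + 0.005153 = 0.015610 ≈ 0.0156


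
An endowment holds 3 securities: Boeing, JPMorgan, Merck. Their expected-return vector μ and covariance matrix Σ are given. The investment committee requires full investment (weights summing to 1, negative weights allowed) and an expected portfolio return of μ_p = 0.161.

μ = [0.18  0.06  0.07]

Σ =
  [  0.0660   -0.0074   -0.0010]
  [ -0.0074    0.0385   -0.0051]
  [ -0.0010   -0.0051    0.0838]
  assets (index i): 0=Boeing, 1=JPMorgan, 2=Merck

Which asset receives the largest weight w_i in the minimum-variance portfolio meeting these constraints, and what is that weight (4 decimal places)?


Boeing (0.8376)

g=Σ⁻¹μ = [2.9969  2.2681  1.0091]
h=Σ⁻¹𝟙 = [18.8932  31.4698  14.0739]
a=μᵀg=0.746163  b=𝟙ᵀg=6.274129  c=𝟙ᵀh=64.436811  D=ac−b²=8.715681
λ₁=(c·0.161−b)/D = (64.436811·0.161−6.274129)/8.715681 = 0.470439
λ₂=(a−b·0.161)/D = (0.746163−6.274129·0.161)/8.715681 = -0.030287
w* = 0.470439·g + -0.030287·h:
  w_0 = 0.470439·2.9969 + -0.030287·18.8932 = 0.8376  (Boeing)
  w_1 = 0.470439·2.2681 + -0.030287·31.4698 = 0.1139  (JPMorgan)
  w_2 = 0.470439·1.0091 + -0.030287·14.0739 = 0.0485  (Merck)
Σw_i=1.0000  μᵀw=0.1610
σ²=wᵀΣw=λ₁·μ_p+λ₂ = 0.470439·0.161 + -0.030287 = 0.045454 ≈ 0.0455


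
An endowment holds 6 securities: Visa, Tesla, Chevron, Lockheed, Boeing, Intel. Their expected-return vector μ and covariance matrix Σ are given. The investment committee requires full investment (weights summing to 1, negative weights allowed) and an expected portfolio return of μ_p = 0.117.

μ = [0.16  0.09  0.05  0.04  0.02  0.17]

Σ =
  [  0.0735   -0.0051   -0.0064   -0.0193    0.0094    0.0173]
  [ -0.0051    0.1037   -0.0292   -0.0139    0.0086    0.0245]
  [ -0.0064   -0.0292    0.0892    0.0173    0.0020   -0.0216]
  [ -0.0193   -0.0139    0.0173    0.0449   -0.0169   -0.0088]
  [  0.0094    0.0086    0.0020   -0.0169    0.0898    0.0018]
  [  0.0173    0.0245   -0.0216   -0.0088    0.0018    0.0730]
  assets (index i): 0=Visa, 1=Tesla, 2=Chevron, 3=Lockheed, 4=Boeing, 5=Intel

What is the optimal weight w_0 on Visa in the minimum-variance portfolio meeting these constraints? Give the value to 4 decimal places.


0.2994

u=Σ⁻¹μ = [2.4765  1.1368  1.1274  2.3464  0.2316  1.9711]
v=Σ⁻¹𝟙 = [21.5368  15.6396  12.7620  39.0556  14.2194  11.4794]
a=μᵀu=0.988485  b=𝟙ᵀu=9.289660  c=𝟙ᵀv=114.692800  D=ac−b²=27.074288
λ₁=(c·0.117−b)/D = (114.692800·0.117−9.289660)/27.074288 = 0.152521
λ₂=(a−b·0.117)/D = (0.988485−9.289660·0.117)/27.074288 = -0.003635
w* = 0.152521·u + -0.003635·v:
  w_0 = 0.152521·2.4765 + -0.003635·21.5368 = 0.2994  (Visa)
  w_1 = 0.152521·1.1368 + -0.003635·15.6396 = 0.1165  (Tesla)
  w_2 = 0.152521·1.1274 + -0.003635·12.7620 = 0.1256  (Chevron)
  w_3 = 0.152521·2.3464 + -0.003635·39.0556 = 0.2159  (Lockheed)
  w_4 = 0.152521·0.2316 + -0.003635·14.2194 = -0.0164  (Boeing)
  w_5 = 0.152521·1.9711 + -0.003635·11.4794 = 0.2589  (Intel)
Σw_i=1.0000  μᵀw=0.1170
σ²=wᵀΣw=λ₁·μ_p+λ₂ = 0.152521·0.117 + -0.003635 = 0.014210 ≈ 0.0142


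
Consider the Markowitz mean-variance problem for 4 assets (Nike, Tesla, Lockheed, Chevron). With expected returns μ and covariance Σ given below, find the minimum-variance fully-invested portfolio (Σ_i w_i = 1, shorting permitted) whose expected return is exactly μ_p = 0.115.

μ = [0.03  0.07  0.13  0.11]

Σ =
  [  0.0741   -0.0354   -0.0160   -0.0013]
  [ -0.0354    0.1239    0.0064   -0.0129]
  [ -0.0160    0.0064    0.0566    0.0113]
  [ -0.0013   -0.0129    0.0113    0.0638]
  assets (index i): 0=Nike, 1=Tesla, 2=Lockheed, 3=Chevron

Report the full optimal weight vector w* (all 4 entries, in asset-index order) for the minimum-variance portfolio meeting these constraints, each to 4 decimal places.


0.0350  0.0822  0.5543  0.3285

g=Σ⁻¹μ = [1.4052  1.0112  2.2692  1.5553]
h=Σ⁻¹𝟙 = [25.7533  16.0548  19.9561  15.9104]
a=μᵀg=0.579018  b=𝟙ᵀg=6.240873  c=𝟙ᵀh=77.674641  D=ac−b²=6.026504
λ₁=(c·0.115−b)/D = (77.674641·0.115−6.240873)/6.026504 = 0.446646
λ₂=(a−b·0.115)/D = (0.579018−6.240873·0.115)/6.026504 = -0.023012
w* = 0.446646·g + -0.023012·h:
  w_0 = 0.446646·1.4052 + -0.023012·25.7533 = 0.0350  (Nike)
  w_1 = 0.446646·1.0112 + -0.023012·16.0548 = 0.0822  (Tesla)
  w_2 = 0.446646·2.2692 + -0.023012·19.9561 = 0.5543  (Lockheed)
  w_3 = 0.446646·1.5553 + -0.023012·15.9104 = 0.3285  (Chevron)
Σw_i=1.0000  μᵀw=0.1150
σ²=wᵀΣw=λ₁·μ_p+λ₂ = 0.446646·0.115 + -0.023012 = 0.028352 ≈ 0.0284


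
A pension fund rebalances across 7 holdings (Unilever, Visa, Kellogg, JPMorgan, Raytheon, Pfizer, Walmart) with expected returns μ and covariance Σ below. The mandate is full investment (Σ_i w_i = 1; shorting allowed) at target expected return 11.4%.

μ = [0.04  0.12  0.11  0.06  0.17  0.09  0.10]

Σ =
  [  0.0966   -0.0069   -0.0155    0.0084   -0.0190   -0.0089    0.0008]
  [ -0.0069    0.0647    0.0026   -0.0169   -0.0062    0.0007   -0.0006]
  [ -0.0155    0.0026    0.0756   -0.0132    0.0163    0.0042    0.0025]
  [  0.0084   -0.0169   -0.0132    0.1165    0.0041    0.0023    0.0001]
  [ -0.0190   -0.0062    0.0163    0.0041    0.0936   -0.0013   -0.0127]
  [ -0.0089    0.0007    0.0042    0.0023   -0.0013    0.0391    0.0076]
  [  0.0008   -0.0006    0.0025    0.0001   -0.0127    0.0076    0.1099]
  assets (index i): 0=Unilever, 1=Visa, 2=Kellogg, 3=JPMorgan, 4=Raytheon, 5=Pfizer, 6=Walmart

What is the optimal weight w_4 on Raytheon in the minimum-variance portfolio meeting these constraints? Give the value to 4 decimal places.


u=Σ⁻¹μ = [1.3283  2.3431  1.1540  0.7677  2.1710  2.2748  0.9797]
v=Σ⁻¹𝟙 = [18.2223  20.8677  13.2596  10.7658  14.5194  26.0950  8.6423]
a=μᵀu=1.179074  b=𝟙ᵀu=11.018595  c=𝟙ᵀv=112.372094  D=ac−b²=11.085552
λ₁=(c·0.114−b)/D = (112.372094·0.114−11.018595)/11.085552 = 0.161636
λ₂=(a−b·0.114)/D = (1.179074−11.018595·0.114)/11.085552 = -0.006950
w* = 0.161636·u + -0.006950·v:
  w_0 = 0.161636·1.3283 + -0.006950·18.2223 = 0.0881  (Unilever)
  w_1 = 0.161636·2.3431 + -0.006950·20.8677 = 0.2337  (Visa)
  w_2 = 0.161636·1.1540 + -0.006950·13.2596 = 0.0944  (Kellogg)
  w_3 = 0.161636·0.7677 + -0.006950·10.7658 = 0.0493  (JPMorgan)
  w_4 = 0.161636·2.1710 + -0.006950·14.5194 = 0.2500  (Raytheon)
  w_5 = 0.161636·2.2748 + -0.006950·26.0950 = 0.1863  (Pfizer)
  w_6 = 0.161636·0.9797 + -0.006950·8.6423 = 0.0983  (Walmart)
Σw_i=1.0000  μᵀw=0.1140
σ²=wᵀΣw=λ₁·μ_p+λ₂ = 0.161636·0.114 + -0.006950 = 0.011476 ≈ 0.0115

0.2500


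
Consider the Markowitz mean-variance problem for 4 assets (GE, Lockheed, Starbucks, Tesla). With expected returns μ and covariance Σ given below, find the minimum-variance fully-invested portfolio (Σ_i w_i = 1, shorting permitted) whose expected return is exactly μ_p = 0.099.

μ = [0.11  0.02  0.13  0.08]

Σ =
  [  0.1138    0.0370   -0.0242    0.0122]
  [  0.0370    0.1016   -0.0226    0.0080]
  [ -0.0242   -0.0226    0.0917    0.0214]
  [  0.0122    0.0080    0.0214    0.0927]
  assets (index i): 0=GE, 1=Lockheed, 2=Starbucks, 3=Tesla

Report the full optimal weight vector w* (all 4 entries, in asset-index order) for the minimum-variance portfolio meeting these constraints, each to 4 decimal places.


0.2741  0.1737  0.4240  0.1282

x=Σ⁻¹μ = [1.2682  0.0914  1.7062  0.2943]
y=Σ⁻¹𝟙 = [8.0555  9.5955  14.0775  5.6494]
a=μᵀx=0.386675  b=𝟙ᵀx=3.360042  c=𝟙ᵀy=37.377898  D=ac−b²=3.163224
λ₁=(c·0.099−b)/D = (37.377898·0.099−3.360042)/3.163224 = 0.107602
λ₂=(a−b·0.099)/D = (0.386675−3.360042·0.099)/3.163224 = 0.017081
w* = 0.107602·x + 0.017081·y:
  w_0 = 0.107602·1.2682 + 0.017081·8.0555 = 0.2741  (GE)
  w_1 = 0.107602·0.0914 + 0.017081·9.5955 = 0.1737  (Lockheed)
  w_2 = 0.107602·1.7062 + 0.017081·14.0775 = 0.4240  (Starbucks)
  w_3 = 0.107602·0.2943 + 0.017081·5.6494 = 0.1282  (Tesla)
Σw_i=1.0000  μᵀw=0.0990
σ²=wᵀΣw=λ₁·μ_p+λ₂ = 0.107602·0.099 + 0.017081 = 0.027734 ≈ 0.0277


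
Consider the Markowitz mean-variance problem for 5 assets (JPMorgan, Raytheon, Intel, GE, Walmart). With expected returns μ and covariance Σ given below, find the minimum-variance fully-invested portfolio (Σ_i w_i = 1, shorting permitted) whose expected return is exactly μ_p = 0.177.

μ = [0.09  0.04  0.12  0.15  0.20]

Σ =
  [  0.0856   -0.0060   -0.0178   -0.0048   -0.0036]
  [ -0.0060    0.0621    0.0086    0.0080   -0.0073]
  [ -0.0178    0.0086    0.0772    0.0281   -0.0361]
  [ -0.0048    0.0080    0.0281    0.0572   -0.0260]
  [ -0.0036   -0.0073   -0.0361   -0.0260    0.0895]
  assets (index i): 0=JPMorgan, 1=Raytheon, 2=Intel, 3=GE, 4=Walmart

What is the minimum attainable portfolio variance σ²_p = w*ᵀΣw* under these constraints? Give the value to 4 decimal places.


x=Σ⁻¹μ = [2.0575  0.5435  2.8418  3.3614  4.4844]
y=Σ⁻¹𝟙 = [19.5076  15.7957  21.7101  18.7181  27.4407]
a=μᵀx=1.949020  b=𝟙ᵀx=13.288574  c=𝟙ᵀy=103.172136  D=ac−b²=24.498338
λ₁=(c·0.177−b)/D = (103.172136·0.177−13.288574)/24.498338 = 0.202989
λ₂=(a−b·0.177)/D = (1.949020−13.288574·0.177)/24.498338 = -0.016452
w* = 0.202989·x + -0.016452·y:
  w_0 = 0.202989·2.0575 + -0.016452·19.5076 = 0.0967  (JPMorgan)
  w_1 = 0.202989·0.5435 + -0.016452·15.7957 = -0.1496  (Raytheon)
  w_2 = 0.202989·2.8418 + -0.016452·21.7101 = 0.2197  (Intel)
  w_3 = 0.202989·3.3614 + -0.016452·18.7181 = 0.3744  (GE)
  w_4 = 0.202989·4.4844 + -0.016452·27.4407 = 0.4588  (Walmart)
Σw_i=1.0000  μᵀw=0.1770
σ²=wᵀΣw=λ₁·μ_p+λ₂ = 0.202989·0.177 + -0.016452 = 0.019477 ≈ 0.0195

0.0195


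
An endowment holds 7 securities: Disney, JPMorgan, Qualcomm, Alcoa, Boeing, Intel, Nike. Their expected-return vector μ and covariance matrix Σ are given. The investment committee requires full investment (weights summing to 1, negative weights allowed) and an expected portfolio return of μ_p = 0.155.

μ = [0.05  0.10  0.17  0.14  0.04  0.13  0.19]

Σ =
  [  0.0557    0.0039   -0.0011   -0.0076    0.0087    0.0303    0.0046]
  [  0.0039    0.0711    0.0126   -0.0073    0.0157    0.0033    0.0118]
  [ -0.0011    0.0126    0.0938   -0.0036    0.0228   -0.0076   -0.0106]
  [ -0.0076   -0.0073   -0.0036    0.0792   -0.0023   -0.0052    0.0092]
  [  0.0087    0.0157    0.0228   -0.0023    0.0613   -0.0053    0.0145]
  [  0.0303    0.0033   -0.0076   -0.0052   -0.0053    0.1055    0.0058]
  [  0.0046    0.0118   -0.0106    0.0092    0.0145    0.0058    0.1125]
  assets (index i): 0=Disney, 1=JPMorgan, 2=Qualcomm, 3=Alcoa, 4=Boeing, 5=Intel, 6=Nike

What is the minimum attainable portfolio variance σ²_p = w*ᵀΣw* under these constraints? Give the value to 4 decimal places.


p=Σ⁻¹μ = [0.4492  1.0094  2.2093  1.8707  -0.7080  1.1967  1.6494]
q=Σ⁻¹𝟙 = [14.2076  10.2277  9.2275  15.3865  8.1020  6.6082  5.4614]
a=μᵀp=1.201514  b=𝟙ᵀp=7.676742  c=𝟙ᵀq=69.220886  D=ac−b²=24.237490
λ₁=(c·0.155−b)/D = (69.220886·0.155−7.676742)/24.237490 = 0.125941
λ₂=(a−b·0.155)/D = (1.201514−7.676742·0.155)/24.237490 = 0.000479
w* = 0.125941·p + 0.000479·q:
  w_0 = 0.125941·0.4492 + 0.000479·14.2076 = 0.0634  (Disney)
  w_1 = 0.125941·1.0094 + 0.000479·10.2277 = 0.1320  (JPMorgan)
  w_2 = 0.125941·2.2093 + 0.000479·9.2275 = 0.2827  (Qualcomm)
  w_3 = 0.125941·1.8707 + 0.000479·15.3865 = 0.2430  (Alcoa)
  w_4 = 0.125941·-0.7080 + 0.000479·8.1020 = -0.0853  (Boeing)
  w_5 = 0.125941·1.1967 + 0.000479·6.6082 = 0.1539  (Intel)
  w_6 = 0.125941·1.6494 + 0.000479·5.4614 = 0.2103  (Nike)
Σw_i=1.0000  μᵀw=0.1550
σ²=wᵀΣw=λ₁·μ_p+λ₂ = 0.125941·0.155 + 0.000479 = 0.020000 ≈ 0.0200

0.0200


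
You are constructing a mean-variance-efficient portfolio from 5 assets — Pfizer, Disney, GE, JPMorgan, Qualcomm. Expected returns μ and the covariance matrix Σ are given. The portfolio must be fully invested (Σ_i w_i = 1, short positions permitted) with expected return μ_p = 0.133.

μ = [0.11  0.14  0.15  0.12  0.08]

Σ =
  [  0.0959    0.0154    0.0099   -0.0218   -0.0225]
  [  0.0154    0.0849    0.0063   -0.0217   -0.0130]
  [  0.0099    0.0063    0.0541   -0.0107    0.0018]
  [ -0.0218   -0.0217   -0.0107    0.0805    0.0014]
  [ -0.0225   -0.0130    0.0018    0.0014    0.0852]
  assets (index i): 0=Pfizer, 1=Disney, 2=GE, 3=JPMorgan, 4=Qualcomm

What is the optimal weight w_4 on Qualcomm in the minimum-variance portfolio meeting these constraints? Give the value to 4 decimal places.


0.0456

x=Σ⁻¹μ = [1.5284  2.1268  2.7503  2.8163  1.5627]
y=Σ⁻¹𝟙 = [15.3240  16.2427  17.7563  23.0063  17.5091]
a=μᵀx=1.341395  b=𝟙ᵀx=10.784533  c=𝟙ᵀy=89.838280  D=ac−b²=4.202500
λ₁=(c·0.133−b)/D = (89.838280·0.133−10.784533)/4.202500 = 0.276968
λ₂=(a−b·0.133)/D = (1.341395−10.784533·0.133)/4.202500 = -0.022117
w* = 0.276968·x + -0.022117·y:
  w_0 = 0.276968·1.5284 + -0.022117·15.3240 = 0.0844  (Pfizer)
  w_1 = 0.276968·2.1268 + -0.022117·16.2427 = 0.2298  (Disney)
  w_2 = 0.276968·2.7503 + -0.022117·17.7563 = 0.3690  (GE)
  w_3 = 0.276968·2.8163 + -0.022117·23.0063 = 0.2712  (JPMorgan)
  w_4 = 0.276968·1.5627 + -0.022117·17.5091 = 0.0456  (Qualcomm)
Σw_i=1.0000  μᵀw=0.1330
σ²=wᵀΣw=λ₁·μ_p+λ₂ = 0.276968·0.133 + -0.022117 = 0.014720 ≈ 0.0147


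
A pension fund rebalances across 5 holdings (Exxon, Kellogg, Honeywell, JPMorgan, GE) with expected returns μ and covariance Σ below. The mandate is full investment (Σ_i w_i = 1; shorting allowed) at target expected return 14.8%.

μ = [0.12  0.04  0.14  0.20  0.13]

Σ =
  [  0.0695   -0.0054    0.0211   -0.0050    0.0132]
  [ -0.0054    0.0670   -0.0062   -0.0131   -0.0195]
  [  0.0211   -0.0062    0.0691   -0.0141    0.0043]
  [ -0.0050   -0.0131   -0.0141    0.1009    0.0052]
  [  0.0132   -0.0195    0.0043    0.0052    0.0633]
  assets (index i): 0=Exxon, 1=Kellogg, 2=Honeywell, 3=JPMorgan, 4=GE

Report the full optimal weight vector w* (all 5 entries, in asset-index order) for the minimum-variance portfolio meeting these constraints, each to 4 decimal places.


0.0904  0.0880  0.2839  0.3426  0.1950

g=Σ⁻¹μ = [0.9666  1.9876  2.2884  2.4995  2.1037]
h=Σ⁻¹𝟙 = [8.9239  25.7199  15.8786  14.9033  19.5572]
a=μᵀg=1.289241  b=𝟙ᵀg=9.845751  c=𝟙ᵀh=84.982819  D=ac−b²=12.624506
λ₁=(c·0.148−b)/D = (84.982819·0.148−9.845751)/12.624506 = 0.216381
λ₂=(a−b·0.148)/D = (1.289241−9.845751·0.148)/12.624506 = -0.013302
w* = 0.216381·g + -0.013302·h:
  w_0 = 0.216381·0.9666 + -0.013302·8.9239 = 0.0904  (Exxon)
  w_1 = 0.216381·1.9876 + -0.013302·25.7199 = 0.0880  (Kellogg)
  w_2 = 0.216381·2.2884 + -0.013302·15.8786 = 0.2839  (Honeywell)
  w_3 = 0.216381·2.4995 + -0.013302·14.9033 = 0.3426  (JPMorgan)
  w_4 = 0.216381·2.1037 + -0.013302·19.5572 = 0.1950  (GE)
Σw_i=1.0000  μᵀw=0.1480
σ²=wᵀΣw=λ₁·μ_p+λ₂ = 0.216381·0.148 + -0.013302 = 0.018722 ≈ 0.0187


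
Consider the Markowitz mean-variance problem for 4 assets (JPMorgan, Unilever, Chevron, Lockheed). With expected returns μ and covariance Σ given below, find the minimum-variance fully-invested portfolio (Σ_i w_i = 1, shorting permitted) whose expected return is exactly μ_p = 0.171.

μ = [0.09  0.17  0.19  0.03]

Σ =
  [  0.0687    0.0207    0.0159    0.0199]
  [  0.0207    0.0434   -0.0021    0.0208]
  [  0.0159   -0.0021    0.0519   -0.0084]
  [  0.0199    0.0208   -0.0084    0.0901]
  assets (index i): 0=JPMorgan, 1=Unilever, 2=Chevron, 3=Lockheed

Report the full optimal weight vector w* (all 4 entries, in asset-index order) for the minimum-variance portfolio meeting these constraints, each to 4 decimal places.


g=Σ⁻¹μ = [-1.0148  4.6656  4.1389  -0.1341]
h=Σ⁻¹𝟙 = [1.4776  19.3976  20.9347  8.2461]
a=μᵀg=1.484181  b=𝟙ᵀg=7.655550  c=𝟙ᵀh=50.056010  D=ac−b²=15.684741
λ₁=(c·0.171−b)/D = (50.056010·0.171−7.655550)/15.684741 = 0.057637
λ₂=(a−b·0.171)/D = (1.484181−7.655550·0.171)/15.684741 = 0.011163
w* = 0.057637·g + 0.011163·h:
  w_0 = 0.057637·-1.0148 + 0.011163·1.4776 = -0.0420  (JPMorgan)
  w_1 = 0.057637·4.6656 + 0.011163·19.3976 = 0.4854  (Unilever)
  w_2 = 0.057637·4.1389 + 0.011163·20.9347 = 0.4722  (Chevron)
  w_3 = 0.057637·-0.1341 + 0.011163·8.2461 = 0.0843  (Lockheed)
Σw_i=1.0000  μᵀw=0.1710
σ²=wᵀΣw=λ₁·μ_p+λ₂ = 0.057637·0.171 + 0.011163 = 0.021019 ≈ 0.0210

-0.0420  0.4854  0.4722  0.0843


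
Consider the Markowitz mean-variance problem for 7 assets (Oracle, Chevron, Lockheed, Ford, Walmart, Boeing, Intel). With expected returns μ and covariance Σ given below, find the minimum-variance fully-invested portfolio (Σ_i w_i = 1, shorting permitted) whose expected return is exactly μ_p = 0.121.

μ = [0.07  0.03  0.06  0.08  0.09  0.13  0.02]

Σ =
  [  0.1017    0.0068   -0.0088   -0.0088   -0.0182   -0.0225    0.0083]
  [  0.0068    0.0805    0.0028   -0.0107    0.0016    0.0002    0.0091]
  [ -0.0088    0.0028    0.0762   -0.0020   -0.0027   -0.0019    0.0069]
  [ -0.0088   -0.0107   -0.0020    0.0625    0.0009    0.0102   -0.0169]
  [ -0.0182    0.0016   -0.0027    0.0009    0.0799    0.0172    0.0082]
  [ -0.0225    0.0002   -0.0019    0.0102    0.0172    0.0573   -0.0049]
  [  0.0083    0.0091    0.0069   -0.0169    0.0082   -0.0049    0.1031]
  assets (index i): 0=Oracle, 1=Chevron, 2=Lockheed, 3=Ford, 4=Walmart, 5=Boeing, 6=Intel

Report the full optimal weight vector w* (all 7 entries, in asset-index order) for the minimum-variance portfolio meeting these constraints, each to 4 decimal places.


x=Σ⁻¹μ = [1.5557  0.3196  1.0628  1.2353  0.9524  2.4261  0.2114]
y=Σ⁻¹𝟙 = [17.5203  11.7645  15.2587  20.3571  11.5960  18.5064  9.5235]
a=μᵀx=0.686417  b=𝟙ᵀx=7.763392  c=𝟙ᵀy=104.526510  D=ac−b²=11.478513
λ₁=(c·0.121−b)/D = (104.526510·0.121−7.763392)/11.478513 = 0.425518
λ₂=(a−b·0.121)/D = (0.686417−7.763392·0.121)/11.478513 = -0.022037
w* = 0.425518·x + -0.022037·y:
  w_0 = 0.425518·1.5557 + -0.022037·17.5203 = 0.2759  (Oracle)
  w_1 = 0.425518·0.3196 + -0.022037·11.7645 = -0.1232  (Chevron)
  w_2 = 0.425518·1.0628 + -0.022037·15.2587 = 0.1160  (Lockheed)
  w_3 = 0.425518·1.2353 + -0.022037·20.3571 = 0.0770  (Ford)
  w_4 = 0.425518·0.9524 + -0.022037·11.5960 = 0.1497  (Walmart)
  w_5 = 0.425518·2.4261 + -0.022037·18.5064 = 0.6245  (Boeing)
  w_6 = 0.425518·0.2114 + -0.022037·9.5235 = -0.1199  (Intel)
Σw_i=1.0000  μᵀw=0.1210
σ²=wᵀΣw=λ₁·μ_p+λ₂ = 0.425518·0.121 + -0.022037 = 0.029451 ≈ 0.0295

0.2759  -0.1232  0.1160  0.0770  0.1497  0.6245  -0.1199


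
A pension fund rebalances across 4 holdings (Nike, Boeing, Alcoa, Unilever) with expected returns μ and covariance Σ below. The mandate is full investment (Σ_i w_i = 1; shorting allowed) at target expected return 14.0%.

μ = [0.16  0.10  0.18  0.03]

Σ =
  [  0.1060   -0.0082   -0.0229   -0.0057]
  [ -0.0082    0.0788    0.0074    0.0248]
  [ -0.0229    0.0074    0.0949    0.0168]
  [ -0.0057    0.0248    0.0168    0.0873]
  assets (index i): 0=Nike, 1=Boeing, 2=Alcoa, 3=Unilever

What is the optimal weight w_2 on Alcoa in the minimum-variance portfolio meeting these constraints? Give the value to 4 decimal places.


0.3259

g=Σ⁻¹μ = [2.1070  1.3816  2.3622  -0.3659]
h=Σ⁻¹𝟙 = [13.1563  10.7580  11.6306  7.0194]
a=μᵀg=0.889492  b=𝟙ᵀg=5.484900  c=𝟙ᵀh=42.564364  D=ac−b²=7.776554
λ₁=(c·0.140−b)/D = (42.564364·0.140−5.484900)/7.776554 = 0.060967
λ₂=(a−b·0.140)/D = (0.889492−5.484900·0.140)/7.776554 = 0.015638
w* = 0.060967·g + 0.015638·h:
  w_0 = 0.060967·2.1070 + 0.015638·13.1563 = 0.3342  (Nike)
  w_1 = 0.060967·1.3816 + 0.015638·10.7580 = 0.2525  (Boeing)
  w_2 = 0.060967·2.3622 + 0.015638·11.6306 = 0.3259  (Alcoa)
  w_3 = 0.060967·-0.3659 + 0.015638·7.0194 = 0.0875  (Unilever)
Σw_i=1.0000  μᵀw=0.1400
σ²=wᵀΣw=λ₁·μ_p+λ₂ = 0.060967·0.140 + 0.015638 = 0.024173 ≈ 0.0242


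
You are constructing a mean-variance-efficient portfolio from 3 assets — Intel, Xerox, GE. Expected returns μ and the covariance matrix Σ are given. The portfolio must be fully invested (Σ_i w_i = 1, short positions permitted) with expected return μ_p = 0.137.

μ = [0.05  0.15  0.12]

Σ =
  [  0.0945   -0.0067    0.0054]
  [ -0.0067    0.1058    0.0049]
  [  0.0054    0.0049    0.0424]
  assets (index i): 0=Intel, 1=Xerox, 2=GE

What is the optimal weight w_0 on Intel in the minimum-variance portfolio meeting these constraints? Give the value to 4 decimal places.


x=Σ⁻¹μ = [0.4736  1.3266  2.6166]
y=Σ⁻¹𝟙 = [10.0126  9.1013  21.2579]
a=μᵀx=0.536656  b=𝟙ᵀx=4.416777  c=𝟙ᵀy=40.371796  D=ac−b²=2.157852
λ₁=(c·0.137−b)/D = (40.371796·0.137−4.416777)/2.157852 = 0.516328
λ₂=(a−b·0.137)/D = (0.536656−4.416777·0.137)/2.157852 = -0.031718
w* = 0.516328·x + -0.031718·y:
  w_0 = 0.516328·0.4736 + -0.031718·10.0126 = -0.0730  (Intel)
  w_1 = 0.516328·1.3266 + -0.031718·9.1013 = 0.3963  (Xerox)
  w_2 = 0.516328·2.6166 + -0.031718·21.2579 = 0.6767  (GE)
Σw_i=1.0000  μᵀw=0.1370
σ²=wᵀΣw=λ₁·μ_p+λ₂ = 0.516328·0.137 + -0.031718 = 0.039019 ≈ 0.0390

-0.0730


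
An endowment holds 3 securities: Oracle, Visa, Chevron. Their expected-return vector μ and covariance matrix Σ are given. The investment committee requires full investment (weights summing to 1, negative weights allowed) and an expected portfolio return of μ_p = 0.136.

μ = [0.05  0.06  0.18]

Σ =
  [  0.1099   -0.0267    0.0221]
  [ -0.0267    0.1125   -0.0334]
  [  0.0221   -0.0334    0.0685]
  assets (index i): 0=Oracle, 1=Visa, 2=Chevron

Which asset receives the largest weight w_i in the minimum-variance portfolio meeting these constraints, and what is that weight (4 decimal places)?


u=Σ⁻¹μ = [0.1636  1.5629  3.3370]
v=Σ⁻¹𝟙 = [9.2234  16.9877  19.9059]
a=μᵀu=0.702613  b=𝟙ᵀu=5.063496  c=𝟙ᵀv=46.117049  D=ac−b²=6.763467
λ₁=(c·0.136−b)/D = (46.117049·0.136−5.063496)/6.763467 = 0.178669
λ₂=(a−b·0.136)/D = (0.702613−5.063496·0.136)/6.763467 = 0.002067
w* = 0.178669·u + 0.002067·v:
  w_0 = 0.178669·0.1636 + 0.002067·9.2234 = 0.0483  (Oracle)
  w_1 = 0.178669·1.5629 + 0.002067·16.9877 = 0.3143  (Visa)
  w_2 = 0.178669·3.3370 + 0.002067·19.9059 = 0.6374  (Chevron)
Σw_i=1.0000  μᵀw=0.1360
σ²=wᵀΣw=λ₁·μ_p+λ₂ = 0.178669·0.136 + 0.002067 = 0.026366 ≈ 0.0264

Chevron (0.6374)


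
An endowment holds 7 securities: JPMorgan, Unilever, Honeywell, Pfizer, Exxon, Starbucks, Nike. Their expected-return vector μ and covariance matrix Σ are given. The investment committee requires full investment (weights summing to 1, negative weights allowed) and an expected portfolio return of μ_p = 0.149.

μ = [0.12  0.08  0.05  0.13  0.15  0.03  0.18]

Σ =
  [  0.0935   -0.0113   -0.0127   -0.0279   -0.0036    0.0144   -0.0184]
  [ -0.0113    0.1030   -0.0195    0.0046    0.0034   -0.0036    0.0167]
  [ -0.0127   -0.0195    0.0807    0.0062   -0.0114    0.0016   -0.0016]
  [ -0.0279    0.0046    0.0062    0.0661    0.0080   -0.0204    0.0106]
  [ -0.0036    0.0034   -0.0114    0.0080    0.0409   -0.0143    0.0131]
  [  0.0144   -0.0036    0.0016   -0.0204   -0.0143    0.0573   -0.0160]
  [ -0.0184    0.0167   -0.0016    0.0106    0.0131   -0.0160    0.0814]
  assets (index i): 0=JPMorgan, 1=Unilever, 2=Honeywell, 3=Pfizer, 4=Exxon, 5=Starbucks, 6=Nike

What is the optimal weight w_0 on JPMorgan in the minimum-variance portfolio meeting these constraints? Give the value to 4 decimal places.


x=Σ⁻¹μ = [2.6341  0.8444  1.5644  2.8117  3.8790  2.4414  2.1537]
y=Σ⁻¹𝟙 = [21.4052  12.9467  21.3025  25.4221  33.8105  33.3218  12.6841]
a=μᵀx=1.870150  b=𝟙ᵀx=16.328739  c=𝟙ᵀy=160.892980  D=ac−b²=34.266227
λ₁=(c·0.149−b)/D = (160.892980·0.149−16.328739)/34.266227 = 0.223086
λ₂=(a−b·0.149)/D = (1.870150−16.328739·0.149)/34.266227 = -0.016425
w* = 0.223086·x + -0.016425·y:
  w_0 = 0.223086·2.6341 + -0.016425·21.4052 = 0.2361  (JPMorgan)
  w_1 = 0.223086·0.8444 + -0.016425·12.9467 = -0.0243  (Unilever)
  w_2 = 0.223086·1.5644 + -0.016425·21.3025 = -0.0009  (Honeywell)
  w_3 = 0.223086·2.8117 + -0.016425·25.4221 = 0.2097  (Pfizer)
  w_4 = 0.223086·3.8790 + -0.016425·33.8105 = 0.3100  (Exxon)
  w_5 = 0.223086·2.4414 + -0.016425·33.3218 = -0.0027  (Starbucks)
  w_6 = 0.223086·2.1537 + -0.016425·12.6841 = 0.2721  (Nike)
Σw_i=1.0000  μᵀw=0.1490
σ²=wᵀΣw=λ₁·μ_p+λ₂ = 0.223086·0.149 + -0.016425 = 0.016815 ≈ 0.0168

0.2361


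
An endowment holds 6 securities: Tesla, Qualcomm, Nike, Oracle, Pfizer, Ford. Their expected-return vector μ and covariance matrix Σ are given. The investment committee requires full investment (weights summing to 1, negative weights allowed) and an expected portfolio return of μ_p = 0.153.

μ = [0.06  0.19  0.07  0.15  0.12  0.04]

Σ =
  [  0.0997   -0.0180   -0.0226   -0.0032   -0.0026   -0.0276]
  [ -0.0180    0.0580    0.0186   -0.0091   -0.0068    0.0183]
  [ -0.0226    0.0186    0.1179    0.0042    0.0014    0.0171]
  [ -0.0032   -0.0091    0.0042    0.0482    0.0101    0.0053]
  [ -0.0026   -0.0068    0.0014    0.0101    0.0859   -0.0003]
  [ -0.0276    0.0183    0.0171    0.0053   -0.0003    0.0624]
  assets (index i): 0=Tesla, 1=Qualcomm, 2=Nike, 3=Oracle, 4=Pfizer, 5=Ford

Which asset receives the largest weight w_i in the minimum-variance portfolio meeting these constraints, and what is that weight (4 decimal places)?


p=Σ⁻¹μ = [1.4988  4.6029  0.0574  3.8338  1.3537  -0.3808]
q=Σ⁻¹𝟙 = [20.5060  21.5957  5.8712  21.5966  11.3904  15.3738]
a=μᵀp=1.690782  b=𝟙ᵀp=10.965808  c=𝟙ᵀq=96.333637  D=ac−b²=42.630263
λ₁=(c·0.153−b)/D = (96.333637·0.153−10.965808)/42.630263 = 0.088511
λ₂=(a−b·0.153)/D = (1.690782−10.965808·0.153)/42.630263 = 0.000305
w* = 0.088511·p + 0.000305·q:
  w_0 = 0.088511·1.4988 + 0.000305·20.5060 = 0.1389  (Tesla)
  w_1 = 0.088511·4.6029 + 0.000305·21.5957 = 0.4140  (Qualcomm)
  w_2 = 0.088511·0.0574 + 0.000305·5.8712 = 0.0069  (Nike)
  w_3 = 0.088511·3.8338 + 0.000305·21.5966 = 0.3459  (Oracle)
  w_4 = 0.088511·1.3537 + 0.000305·11.3904 = 0.1233  (Pfizer)
  w_5 = 0.088511·-0.3808 + 0.000305·15.3738 = -0.0290  (Ford)
Σw_i=1.0000  μᵀw=0.1530
σ²=wᵀΣw=λ₁·μ_p+λ₂ = 0.088511·0.153 + 0.000305 = 0.013847 ≈ 0.0138

Qualcomm (0.4140)
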